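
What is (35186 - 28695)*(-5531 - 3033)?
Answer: -55588924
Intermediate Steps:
(35186 - 28695)*(-5531 - 3033) = 6491*(-8564) = -55588924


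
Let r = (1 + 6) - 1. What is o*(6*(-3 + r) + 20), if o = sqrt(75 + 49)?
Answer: 76*sqrt(31) ≈ 423.15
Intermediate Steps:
o = 2*sqrt(31) (o = sqrt(124) = 2*sqrt(31) ≈ 11.136)
r = 6 (r = 7 - 1 = 6)
o*(6*(-3 + r) + 20) = (2*sqrt(31))*(6*(-3 + 6) + 20) = (2*sqrt(31))*(6*3 + 20) = (2*sqrt(31))*(18 + 20) = (2*sqrt(31))*38 = 76*sqrt(31)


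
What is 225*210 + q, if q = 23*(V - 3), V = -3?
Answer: 47112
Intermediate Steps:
q = -138 (q = 23*(-3 - 3) = 23*(-6) = -138)
225*210 + q = 225*210 - 138 = 47250 - 138 = 47112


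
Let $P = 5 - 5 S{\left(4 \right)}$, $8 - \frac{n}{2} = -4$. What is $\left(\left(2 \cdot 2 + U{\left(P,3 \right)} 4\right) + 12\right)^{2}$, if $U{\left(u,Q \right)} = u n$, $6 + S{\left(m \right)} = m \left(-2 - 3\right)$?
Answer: $168376576$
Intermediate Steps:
$S{\left(m \right)} = -6 - 5 m$ ($S{\left(m \right)} = -6 + m \left(-2 - 3\right) = -6 + m \left(-5\right) = -6 - 5 m$)
$n = 24$ ($n = 16 - -8 = 16 + 8 = 24$)
$P = 135$ ($P = 5 - 5 \left(-6 - 20\right) = 5 - -130 = 5 + 130 = 135$)
$U{\left(u,Q \right)} = 24 u$ ($U{\left(u,Q \right)} = u 24 = 24 u$)
$\left(\left(2 \cdot 2 + U{\left(P,3 \right)} 4\right) + 12\right)^{2} = \left(\left(2 \cdot 2 + 24 \cdot 135 \cdot 4\right) + 12\right)^{2} = \left(\left(4 + 3240 \cdot 4\right) + 12\right)^{2} = \left(\left(4 + 12960\right) + 12\right)^{2} = \left(12964 + 12\right)^{2} = 12976^{2} = 168376576$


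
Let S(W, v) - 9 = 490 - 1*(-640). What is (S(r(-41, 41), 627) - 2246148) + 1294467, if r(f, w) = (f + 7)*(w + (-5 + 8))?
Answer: -950542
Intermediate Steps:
r(f, w) = (3 + w)*(7 + f) (r(f, w) = (7 + f)*(w + 3) = (7 + f)*(3 + w) = (3 + w)*(7 + f))
S(W, v) = 1139 (S(W, v) = 9 + (490 - 1*(-640)) = 9 + (490 + 640) = 9 + 1130 = 1139)
(S(r(-41, 41), 627) - 2246148) + 1294467 = (1139 - 2246148) + 1294467 = -2245009 + 1294467 = -950542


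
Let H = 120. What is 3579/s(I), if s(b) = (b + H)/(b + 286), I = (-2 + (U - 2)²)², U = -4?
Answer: 2580459/638 ≈ 4044.6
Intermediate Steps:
I = 1156 (I = (-2 + (-4 - 2)²)² = (-2 + (-6)²)² = (-2 + 36)² = 34² = 1156)
s(b) = (120 + b)/(286 + b) (s(b) = (b + 120)/(b + 286) = (120 + b)/(286 + b))
3579/s(I) = 3579/(((120 + 1156)/(286 + 1156))) = 3579/((1276/1442)) = 3579/(((1/1442)*1276)) = 3579/(638/721) = 3579*(721/638) = 2580459/638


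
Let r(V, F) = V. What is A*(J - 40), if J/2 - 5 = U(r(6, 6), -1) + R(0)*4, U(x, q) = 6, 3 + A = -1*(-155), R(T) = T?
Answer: -2736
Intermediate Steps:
A = 152 (A = -3 - 1*(-155) = -3 + 155 = 152)
J = 22 (J = 10 + 2*(6 + 0*4) = 10 + 2*(6 + 0) = 10 + 2*6 = 10 + 12 = 22)
A*(J - 40) = 152*(22 - 40) = 152*(-18) = -2736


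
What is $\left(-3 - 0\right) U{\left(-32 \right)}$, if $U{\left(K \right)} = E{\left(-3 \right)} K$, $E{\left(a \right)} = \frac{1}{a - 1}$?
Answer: $-24$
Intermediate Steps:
$E{\left(a \right)} = \frac{1}{-1 + a}$
$U{\left(K \right)} = - \frac{K}{4}$ ($U{\left(K \right)} = \frac{K}{-1 - 3} = \frac{K}{-4} = - \frac{K}{4}$)
$\left(-3 - 0\right) U{\left(-32 \right)} = \left(-3 - 0\right) \left(\left(- \frac{1}{4}\right) \left(-32\right)\right) = \left(-3 + 0\right) 8 = \left(-3\right) 8 = -24$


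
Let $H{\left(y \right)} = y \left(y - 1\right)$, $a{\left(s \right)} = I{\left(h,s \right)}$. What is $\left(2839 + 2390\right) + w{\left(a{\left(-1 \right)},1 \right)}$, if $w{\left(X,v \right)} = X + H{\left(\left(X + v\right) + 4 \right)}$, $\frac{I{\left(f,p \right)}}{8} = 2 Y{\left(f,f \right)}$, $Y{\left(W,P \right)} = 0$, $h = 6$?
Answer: $5249$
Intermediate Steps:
$I{\left(f,p \right)} = 0$ ($I{\left(f,p \right)} = 8 \cdot 2 \cdot 0 = 8 \cdot 0 = 0$)
$a{\left(s \right)} = 0$
$H{\left(y \right)} = y \left(-1 + y\right)$
$w{\left(X,v \right)} = X + \left(3 + X + v\right) \left(4 + X + v\right)$ ($w{\left(X,v \right)} = X + \left(\left(X + v\right) + 4\right) \left(-1 + \left(\left(X + v\right) + 4\right)\right) = X + \left(4 + X + v\right) \left(-1 + \left(4 + X + v\right)\right) = X + \left(4 + X + v\right) \left(3 + X + v\right) = X + \left(3 + X + v\right) \left(4 + X + v\right)$)
$\left(2839 + 2390\right) + w{\left(a{\left(-1 \right)},1 \right)} = \left(2839 + 2390\right) + \left(0 + \left(3 + 0 + 1\right) \left(4 + 0 + 1\right)\right) = 5229 + \left(0 + 4 \cdot 5\right) = 5229 + \left(0 + 20\right) = 5229 + 20 = 5249$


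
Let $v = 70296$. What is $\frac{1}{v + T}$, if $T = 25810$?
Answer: $\frac{1}{96106} \approx 1.0405 \cdot 10^{-5}$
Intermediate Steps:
$\frac{1}{v + T} = \frac{1}{70296 + 25810} = \frac{1}{96106}$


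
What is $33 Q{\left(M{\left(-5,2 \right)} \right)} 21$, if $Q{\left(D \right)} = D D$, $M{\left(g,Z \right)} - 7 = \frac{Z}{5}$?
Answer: $\frac{948717}{25} \approx 37949.0$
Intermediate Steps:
$M{\left(g,Z \right)} = 7 + \frac{Z}{5}$
$Q{\left(D \right)} = D^{2}$
$33 Q{\left(M{\left(-5,2 \right)} \right)} 21 = 33 \left(7 + \frac{1}{5} \cdot 2\right)^{2} \cdot 21 = 33 \left(7 + \frac{2}{5}\right)^{2} \cdot 21 = 33 \left(\frac{37}{5}\right)^{2} \cdot 21 = 33 \cdot \frac{1369}{25} \cdot 21 = \frac{45177}{25} \cdot 21 = \frac{948717}{25}$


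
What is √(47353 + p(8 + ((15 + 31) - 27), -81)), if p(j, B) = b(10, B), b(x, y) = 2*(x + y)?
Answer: √47211 ≈ 217.28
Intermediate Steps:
b(x, y) = 2*x + 2*y
p(j, B) = 20 + 2*B (p(j, B) = 2*10 + 2*B = 20 + 2*B)
√(47353 + p(8 + ((15 + 31) - 27), -81)) = √(47353 + (20 + 2*(-81))) = √(47353 + (20 - 162)) = √(47353 - 142) = √47211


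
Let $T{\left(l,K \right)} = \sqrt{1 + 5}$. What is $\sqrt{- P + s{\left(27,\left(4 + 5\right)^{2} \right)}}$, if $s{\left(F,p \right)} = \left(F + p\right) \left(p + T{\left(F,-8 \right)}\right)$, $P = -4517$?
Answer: $\sqrt{13265 + 108 \sqrt{6}} \approx 116.32$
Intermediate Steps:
$T{\left(l,K \right)} = \sqrt{6}$
$s{\left(F,p \right)} = \left(F + p\right) \left(p + \sqrt{6}\right)$
$\sqrt{- P + s{\left(27,\left(4 + 5\right)^{2} \right)}} = \sqrt{\left(-1\right) \left(-4517\right) + \left(\left(\left(4 + 5\right)^{2}\right)^{2} + 27 \left(4 + 5\right)^{2} + 27 \sqrt{6} + \left(4 + 5\right)^{2} \sqrt{6}\right)} = \sqrt{4517 + \left(\left(9^{2}\right)^{2} + 27 \cdot 9^{2} + 27 \sqrt{6} + 9^{2} \sqrt{6}\right)} = \sqrt{4517 + \left(81^{2} + 27 \cdot 81 + 27 \sqrt{6} + 81 \sqrt{6}\right)} = \sqrt{4517 + \left(6561 + 2187 + 27 \sqrt{6} + 81 \sqrt{6}\right)} = \sqrt{4517 + \left(8748 + 108 \sqrt{6}\right)} = \sqrt{13265 + 108 \sqrt{6}}$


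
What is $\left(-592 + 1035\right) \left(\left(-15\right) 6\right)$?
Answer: $-39870$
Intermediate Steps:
$\left(-592 + 1035\right) \left(\left(-15\right) 6\right) = 443 \left(-90\right) = -39870$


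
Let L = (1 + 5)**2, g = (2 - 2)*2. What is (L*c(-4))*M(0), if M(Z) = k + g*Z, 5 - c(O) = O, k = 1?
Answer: 324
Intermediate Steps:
c(O) = 5 - O
g = 0 (g = 0*2 = 0)
M(Z) = 1 (M(Z) = 1 + 0*Z = 1 + 0 = 1)
L = 36 (L = 6**2 = 36)
(L*c(-4))*M(0) = (36*(5 - 1*(-4)))*1 = (36*(5 + 4))*1 = (36*9)*1 = 324*1 = 324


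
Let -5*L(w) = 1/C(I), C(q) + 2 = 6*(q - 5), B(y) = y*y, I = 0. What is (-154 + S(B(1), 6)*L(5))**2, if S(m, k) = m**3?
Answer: 607080321/25600 ≈ 23714.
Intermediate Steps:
B(y) = y**2
C(q) = -32 + 6*q (C(q) = -2 + 6*(q - 5) = -2 + 6*(-5 + q) = -2 + (-30 + 6*q) = -32 + 6*q)
L(w) = 1/160 (L(w) = -1/(5*(-32 + 6*0)) = -1/(5*(-32 + 0)) = -1/5/(-32) = -1/5*(-1/32) = 1/160)
(-154 + S(B(1), 6)*L(5))**2 = (-154 + (1**2)**3*(1/160))**2 = (-154 + 1**3*(1/160))**2 = (-154 + 1*(1/160))**2 = (-154 + 1/160)**2 = (-24639/160)**2 = 607080321/25600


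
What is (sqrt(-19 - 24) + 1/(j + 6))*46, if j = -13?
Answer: -46/7 + 46*I*sqrt(43) ≈ -6.5714 + 301.64*I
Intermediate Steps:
(sqrt(-19 - 24) + 1/(j + 6))*46 = (sqrt(-19 - 24) + 1/(-13 + 6))*46 = (sqrt(-43) + 1/(-7))*46 = (I*sqrt(43) - 1/7)*46 = (-1/7 + I*sqrt(43))*46 = -46/7 + 46*I*sqrt(43)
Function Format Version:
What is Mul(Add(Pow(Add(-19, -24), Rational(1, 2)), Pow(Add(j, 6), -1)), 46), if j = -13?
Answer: Add(Rational(-46, 7), Mul(46, I, Pow(43, Rational(1, 2)))) ≈ Add(-6.5714, Mul(301.64, I))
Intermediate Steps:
Mul(Add(Pow(Add(-19, -24), Rational(1, 2)), Pow(Add(j, 6), -1)), 46) = Mul(Add(Pow(Add(-19, -24), Rational(1, 2)), Pow(Add(-13, 6), -1)), 46) = Mul(Add(Pow(-43, Rational(1, 2)), Pow(-7, -1)), 46) = Mul(Add(Mul(I, Pow(43, Rational(1, 2))), Rational(-1, 7)), 46) = Mul(Add(Rational(-1, 7), Mul(I, Pow(43, Rational(1, 2)))), 46) = Add(Rational(-46, 7), Mul(46, I, Pow(43, Rational(1, 2))))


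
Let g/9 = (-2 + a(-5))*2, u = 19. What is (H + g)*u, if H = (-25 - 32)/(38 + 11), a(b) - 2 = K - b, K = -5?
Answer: -1083/49 ≈ -22.102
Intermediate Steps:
a(b) = -3 - b (a(b) = 2 + (-5 - b) = -3 - b)
H = -57/49 ≈ -1.1633
g = 0 (g = 9*((-2 + (-3 - 1*(-5)))*2) = 9*((-2 + (-3 + 5))*2) = 9*((-2 + 2)*2) = 9*(0*2) = 9*0 = 0)
(H + g)*u = (-57/49 + 0)*19 = -57/49*19 = -1083/49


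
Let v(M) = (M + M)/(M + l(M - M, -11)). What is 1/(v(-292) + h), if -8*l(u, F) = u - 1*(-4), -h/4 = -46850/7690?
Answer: 449865/11861092 ≈ 0.037928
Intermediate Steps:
h = 18740/769 (h = -(-187400)/7690 = -4*(-4685/769) = 18740/769 ≈ 24.369)
l(u, F) = -½ - u/8 (l(u, F) = -(u - 1*(-4))/8 = -(u + 4)/8 = -(4 + u)/8 = -½ - u/8)
v(M) = 2*M/(-½ + M) (v(M) = (M + M)/(M + (-½ - (M - M)/8)) = (2*M)/(M + (-½ - ⅛*0)) = (2*M)/(M + (-½ + 0)) = (2*M)/(M - ½) = (2*M)/(-½ + M) = 2*M/(-½ + M))
1/(v(-292) + h) = 1/(4*(-292)/(-1 + 2*(-292)) + 18740/769) = 1/(4*(-292)/(-1 - 584) + 18740/769) = 1/(4*(-292)/(-585) + 18740/769) = 1/(4*(-292)*(-1/585) + 18740/769) = 1/(1168/585 + 18740/769) = 1/(11861092/449865) = 449865/11861092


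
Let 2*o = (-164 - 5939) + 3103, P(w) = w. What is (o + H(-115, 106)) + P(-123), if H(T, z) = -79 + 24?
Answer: -1678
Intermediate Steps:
H(T, z) = -55
o = -1500 (o = ((-164 - 5939) + 3103)/2 = (-6103 + 3103)/2 = (½)*(-3000) = -1500)
(o + H(-115, 106)) + P(-123) = (-1500 - 55) - 123 = -1555 - 123 = -1678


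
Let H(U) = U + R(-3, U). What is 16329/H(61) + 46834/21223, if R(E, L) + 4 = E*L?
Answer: -113549761/891366 ≈ -127.39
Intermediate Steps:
R(E, L) = -4 + E*L
H(U) = -4 - 2*U (H(U) = U + (-4 - 3*U) = -4 - 2*U)
16329/H(61) + 46834/21223 = 16329/(-4 - 2*61) + 46834/21223 = 16329/(-4 - 122) + 46834*(1/21223) = 16329/(-126) + 46834/21223 = 16329*(-1/126) + 46834/21223 = -5443/42 + 46834/21223 = -113549761/891366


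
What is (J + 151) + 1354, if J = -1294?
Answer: 211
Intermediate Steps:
(J + 151) + 1354 = (-1294 + 151) + 1354 = -1143 + 1354 = 211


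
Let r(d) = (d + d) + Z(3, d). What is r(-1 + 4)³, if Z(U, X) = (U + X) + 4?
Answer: 4096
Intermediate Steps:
Z(U, X) = 4 + U + X
r(d) = 7 + 3*d (r(d) = (d + d) + (4 + 3 + d) = 2*d + (7 + d) = 7 + 3*d)
r(-1 + 4)³ = (7 + 3*(-1 + 4))³ = (7 + 3*3)³ = (7 + 9)³ = 16³ = 4096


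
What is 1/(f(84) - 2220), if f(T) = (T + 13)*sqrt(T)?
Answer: -185/344837 - 97*sqrt(21)/2069022 ≈ -0.00075133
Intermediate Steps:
f(T) = sqrt(T)*(13 + T) (f(T) = (13 + T)*sqrt(T) = sqrt(T)*(13 + T))
1/(f(84) - 2220) = 1/(sqrt(84)*(13 + 84) - 2220) = 1/((2*sqrt(21))*97 - 2220) = 1/(194*sqrt(21) - 2220) = 1/(-2220 + 194*sqrt(21))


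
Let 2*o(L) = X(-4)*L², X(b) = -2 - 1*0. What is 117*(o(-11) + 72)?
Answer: -5733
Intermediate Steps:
X(b) = -2 (X(b) = -2 + 0 = -2)
o(L) = -L² (o(L) = (-2*L²)/2 = -L²)
117*(o(-11) + 72) = 117*(-1*(-11)² + 72) = 117*(-1*121 + 72) = 117*(-121 + 72) = 117*(-49) = -5733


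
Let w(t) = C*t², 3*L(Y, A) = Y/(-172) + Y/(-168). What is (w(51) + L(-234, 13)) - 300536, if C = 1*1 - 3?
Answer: -368107447/1204 ≈ -3.0574e+5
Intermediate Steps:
L(Y, A) = -85*Y/21672 (L(Y, A) = (Y/(-172) + Y/(-168))/3 = (Y*(-1/172) + Y*(-1/168))/3 = (-Y/172 - Y/168)/3 = (-85*Y/7224)/3 = -85*Y/21672)
C = -2 (C = 1 - 3 = -2)
w(t) = -2*t²
(w(51) + L(-234, 13)) - 300536 = (-2*51² - 85/21672*(-234)) - 300536 = (-2*2601 + 1105/1204) - 300536 = (-5202 + 1105/1204) - 300536 = -6262103/1204 - 300536 = -368107447/1204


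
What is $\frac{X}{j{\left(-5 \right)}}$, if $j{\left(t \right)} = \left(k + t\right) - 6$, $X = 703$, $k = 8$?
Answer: $- \frac{703}{3} \approx -234.33$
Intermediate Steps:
$j{\left(t \right)} = 2 + t$ ($j{\left(t \right)} = \left(8 + t\right) - 6 = 2 + t$)
$\frac{X}{j{\left(-5 \right)}} = \frac{703}{2 - 5} = \frac{703}{-3} = 703 \left(- \frac{1}{3}\right) = - \frac{703}{3}$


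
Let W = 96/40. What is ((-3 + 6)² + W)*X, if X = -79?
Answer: -4503/5 ≈ -900.60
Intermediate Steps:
W = 12/5 (W = 96*(1/40) = 12/5 ≈ 2.4000)
((-3 + 6)² + W)*X = ((-3 + 6)² + 12/5)*(-79) = (3² + 12/5)*(-79) = (9 + 12/5)*(-79) = (57/5)*(-79) = -4503/5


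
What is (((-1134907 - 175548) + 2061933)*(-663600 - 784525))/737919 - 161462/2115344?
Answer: -106288186731241/72072792 ≈ -1.4747e+6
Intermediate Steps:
(((-1134907 - 175548) + 2061933)*(-663600 - 784525))/737919 - 161462/2115344 = ((-1310455 + 2061933)*(-1448125))*(1/737919) - 161462*1/2115344 = (751478*(-1448125))*(1/737919) - 11533/151096 = -1088234078750*1/737919 - 11533/151096 = -11958616250/8109 - 11533/151096 = -106288186731241/72072792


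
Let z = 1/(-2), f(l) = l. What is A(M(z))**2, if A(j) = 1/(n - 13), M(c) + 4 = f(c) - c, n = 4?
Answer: 1/81 ≈ 0.012346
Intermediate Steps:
z = -1/2 (z = 1*(-1/2) = -1/2 ≈ -0.50000)
M(c) = -4 (M(c) = -4 + (c - c) = -4 + 0 = -4)
A(j) = -1/9 (A(j) = 1/(4 - 13) = 1/(-9) = -1/9)
A(M(z))**2 = (-1/9)**2 = 1/81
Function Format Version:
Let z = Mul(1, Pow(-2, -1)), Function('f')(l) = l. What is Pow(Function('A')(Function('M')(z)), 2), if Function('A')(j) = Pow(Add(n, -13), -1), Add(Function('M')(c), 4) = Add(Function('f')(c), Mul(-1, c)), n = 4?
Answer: Rational(1, 81) ≈ 0.012346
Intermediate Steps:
z = Rational(-1, 2) (z = Mul(1, Rational(-1, 2)) = Rational(-1, 2) ≈ -0.50000)
Function('M')(c) = -4 (Function('M')(c) = Add(-4, Add(c, Mul(-1, c))) = Add(-4, 0) = -4)
Function('A')(j) = Rational(-1, 9) (Function('A')(j) = Pow(Add(4, -13), -1) = Pow(-9, -1) = Rational(-1, 9))
Pow(Function('A')(Function('M')(z)), 2) = Pow(Rational(-1, 9), 2) = Rational(1, 81)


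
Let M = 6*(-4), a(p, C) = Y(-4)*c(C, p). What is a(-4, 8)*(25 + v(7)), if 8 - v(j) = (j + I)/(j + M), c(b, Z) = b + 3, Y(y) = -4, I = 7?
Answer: -25300/17 ≈ -1488.2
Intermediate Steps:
c(b, Z) = 3 + b
a(p, C) = -12 - 4*C (a(p, C) = -4*(3 + C) = -12 - 4*C)
M = -24
v(j) = 8 - (7 + j)/(-24 + j) (v(j) = 8 - (j + 7)/(j - 24) = 8 - (7 + j)/(-24 + j))
a(-4, 8)*(25 + v(7)) = (-12 - 4*8)*(25 + (-199 + 7*7)/(-24 + 7)) = (-12 - 32)*(25 + (-199 + 49)/(-17)) = -44*(25 - 1/17*(-150)) = -44*(25 + 150/17) = -44*575/17 = -25300/17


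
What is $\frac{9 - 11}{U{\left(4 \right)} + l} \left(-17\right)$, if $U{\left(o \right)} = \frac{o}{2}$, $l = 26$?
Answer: $\frac{17}{14} \approx 1.2143$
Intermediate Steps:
$U{\left(o \right)} = \frac{o}{2}$ ($U{\left(o \right)} = o \frac{1}{2} = \frac{o}{2}$)
$\frac{9 - 11}{U{\left(4 \right)} + l} \left(-17\right) = \frac{9 - 11}{\frac{1}{2} \cdot 4 + 26} \left(-17\right) = \frac{9 - 11}{2 + 26} \left(-17\right) = \frac{1}{28} \left(-2\right) \left(-17\right) = \left(- \frac{1}{14}\right) \left(-17\right) = \frac{17}{14}$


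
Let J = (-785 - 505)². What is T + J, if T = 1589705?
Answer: 3253805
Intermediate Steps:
J = 1664100 (J = (-1290)² = 1664100)
T + J = 1589705 + 1664100 = 3253805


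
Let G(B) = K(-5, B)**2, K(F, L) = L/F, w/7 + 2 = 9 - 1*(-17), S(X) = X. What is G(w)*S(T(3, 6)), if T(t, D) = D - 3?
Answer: 84672/25 ≈ 3386.9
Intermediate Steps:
T(t, D) = -3 + D
w = 168 (w = -14 + 7*(9 - 1*(-17)) = -14 + 7*(9 + 17) = -14 + 7*26 = -14 + 182 = 168)
G(B) = B**2/25 (G(B) = (B/(-5))**2 = (B*(-1/5))**2 = (-B/5)**2 = B**2/25)
G(w)*S(T(3, 6)) = ((1/25)*168**2)*(-3 + 6) = ((1/25)*28224)*3 = (28224/25)*3 = 84672/25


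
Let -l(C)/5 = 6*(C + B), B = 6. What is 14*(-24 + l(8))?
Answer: -6216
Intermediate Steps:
l(C) = -180 - 30*C (l(C) = -30*(C + 6) = -30*(6 + C) = -5*(36 + 6*C) = -180 - 30*C)
14*(-24 + l(8)) = 14*(-24 + (-180 - 30*8)) = 14*(-24 + (-180 - 240)) = 14*(-24 - 420) = 14*(-444) = -6216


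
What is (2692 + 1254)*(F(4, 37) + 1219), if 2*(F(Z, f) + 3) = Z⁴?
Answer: 5303424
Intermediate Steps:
F(Z, f) = -3 + Z⁴/2
(2692 + 1254)*(F(4, 37) + 1219) = (2692 + 1254)*((-3 + (½)*4⁴) + 1219) = 3946*((-3 + (½)*256) + 1219) = 3946*((-3 + 128) + 1219) = 3946*(125 + 1219) = 3946*1344 = 5303424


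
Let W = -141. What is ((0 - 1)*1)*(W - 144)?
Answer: 285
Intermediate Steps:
((0 - 1)*1)*(W - 144) = ((0 - 1)*1)*(-141 - 144) = -1*1*(-285) = -1*(-285) = 285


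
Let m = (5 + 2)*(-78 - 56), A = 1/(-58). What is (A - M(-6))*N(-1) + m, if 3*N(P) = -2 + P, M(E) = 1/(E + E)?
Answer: -326447/348 ≈ -938.07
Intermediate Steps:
M(E) = 1/(2*E)
A = -1/58 ≈ -0.017241
N(P) = -2/3 + P/3 (N(P) = (-2 + P)/3 = -2/3 + P/3)
m = -938 (m = 7*(-134) = -938)
(A - M(-6))*N(-1) + m = (-1/58 - 1/(2*(-6)))*(-2/3 + (1/3)*(-1)) - 938 = (-1/58 - (-1)/(2*6))*(-2/3 - 1/3) - 938 = (-1/58 - 1*(-1/12))*(-1) - 938 = (-1/58 + 1/12)*(-1) - 938 = (23/348)*(-1) - 938 = -23/348 - 938 = -326447/348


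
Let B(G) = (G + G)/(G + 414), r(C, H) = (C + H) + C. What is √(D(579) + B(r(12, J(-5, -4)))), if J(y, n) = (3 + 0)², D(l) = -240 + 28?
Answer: I*√4703334/149 ≈ 14.555*I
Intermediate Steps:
D(l) = -212
J(y, n) = 9 (J(y, n) = 3² = 9)
r(C, H) = H + 2*C
B(G) = 2*G/(414 + G) (B(G) = (2*G)/(414 + G) = 2*G/(414 + G))
√(D(579) + B(r(12, J(-5, -4)))) = √(-212 + 2*(9 + 2*12)/(414 + (9 + 2*12))) = √(-212 + 2*(9 + 24)/(414 + (9 + 24))) = √(-212 + 2*33/(414 + 33)) = √(-212 + 2*33/447) = √(-212 + 2*33*(1/447)) = √(-212 + 22/149) = √(-31566/149) = I*√4703334/149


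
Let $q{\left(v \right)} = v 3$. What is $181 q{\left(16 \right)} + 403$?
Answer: $9091$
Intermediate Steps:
$q{\left(v \right)} = 3 v$
$181 q{\left(16 \right)} + 403 = 181 \cdot 3 \cdot 16 + 403 = 181 \cdot 48 + 403 = 8688 + 403 = 9091$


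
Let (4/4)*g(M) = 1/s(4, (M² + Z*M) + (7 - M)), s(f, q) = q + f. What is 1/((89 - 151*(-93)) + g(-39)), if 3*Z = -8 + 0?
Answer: 1675/23671101 ≈ 7.0761e-5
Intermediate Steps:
Z = -8/3 (Z = (-8 + 0)/3 = (⅓)*(-8) = -8/3 ≈ -2.6667)
s(f, q) = f + q
g(M) = 1/(11 + M² - 11*M/3) (g(M) = 1/(4 + ((M² - 8*M/3) + (7 - M))) = 1/(4 + (7 + M² - 11*M/3)) = 1/(11 + M² - 11*M/3))
1/((89 - 151*(-93)) + g(-39)) = 1/((89 - 151*(-93)) + 3/(33 - 11*(-39) + 3*(-39)²)) = 1/((89 + 14043) + 3/(33 + 429 + 3*1521)) = 1/(14132 + 3/(33 + 429 + 4563)) = 1/(14132 + 3/5025) = 1/(14132 + 3*(1/5025)) = 1/(14132 + 1/1675) = 1/(23671101/1675) = 1675/23671101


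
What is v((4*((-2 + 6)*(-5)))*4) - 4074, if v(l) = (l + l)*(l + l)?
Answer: 405526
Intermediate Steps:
v(l) = 4*l**2 (v(l) = (2*l)*(2*l) = 4*l**2)
v((4*((-2 + 6)*(-5)))*4) - 4074 = 4*((4*((-2 + 6)*(-5)))*4)**2 - 4074 = 4*((4*(4*(-5)))*4)**2 - 4074 = 4*((4*(-20))*4)**2 - 4074 = 4*(-80*4)**2 - 4074 = 4*(-320)**2 - 4074 = 4*102400 - 4074 = 409600 - 4074 = 405526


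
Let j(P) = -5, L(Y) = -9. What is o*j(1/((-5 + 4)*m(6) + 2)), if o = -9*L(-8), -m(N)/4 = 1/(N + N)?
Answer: -405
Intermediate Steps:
m(N) = -2/N (m(N) = -4/(N + N) = -4*1/(2*N) = -2/N)
o = 81 (o = -9*(-9) = 81)
o*j(1/((-5 + 4)*m(6) + 2)) = 81*(-5) = -405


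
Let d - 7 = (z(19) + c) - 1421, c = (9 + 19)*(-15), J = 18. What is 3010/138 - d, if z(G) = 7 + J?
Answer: 126326/69 ≈ 1830.8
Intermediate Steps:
c = -420 (c = 28*(-15) = -420)
z(G) = 25 (z(G) = 7 + 18 = 25)
d = -1809 (d = 7 + ((25 - 420) - 1421) = 7 + (-395 - 1421) = 7 - 1816 = -1809)
3010/138 - d = 3010/138 - 1*(-1809) = 3010*(1/138) + 1809 = 1505/69 + 1809 = 126326/69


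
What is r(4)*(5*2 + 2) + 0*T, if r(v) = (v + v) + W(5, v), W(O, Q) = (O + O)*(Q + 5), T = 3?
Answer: 1176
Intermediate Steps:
W(O, Q) = 2*O*(5 + Q) (W(O, Q) = (2*O)*(5 + Q) = 2*O*(5 + Q))
r(v) = 50 + 12*v (r(v) = (v + v) + 2*5*(5 + v) = 2*v + (50 + 10*v) = 50 + 12*v)
r(4)*(5*2 + 2) + 0*T = (50 + 12*4)*(5*2 + 2) + 0*3 = (50 + 48)*(10 + 2) + 0 = 98*12 + 0 = 1176 + 0 = 1176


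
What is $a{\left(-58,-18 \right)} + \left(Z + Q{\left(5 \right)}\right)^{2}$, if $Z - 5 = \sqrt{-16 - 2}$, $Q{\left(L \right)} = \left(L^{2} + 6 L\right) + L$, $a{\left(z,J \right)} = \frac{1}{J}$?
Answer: $\frac{75725}{18} + 390 i \sqrt{2} \approx 4206.9 + 551.54 i$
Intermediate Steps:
$Q{\left(L \right)} = L^{2} + 7 L$
$Z = 5 + 3 i \sqrt{2}$ ($Z = 5 + \sqrt{-16 - 2} = 5 + \sqrt{-18} = 5 + 3 i \sqrt{2} \approx 5.0 + 4.2426 i$)
$a{\left(-58,-18 \right)} + \left(Z + Q{\left(5 \right)}\right)^{2} = \frac{1}{-18} + \left(\left(5 + 3 i \sqrt{2}\right) + 5 \left(7 + 5\right)\right)^{2} = - \frac{1}{18} + \left(\left(5 + 3 i \sqrt{2}\right) + 5 \cdot 12\right)^{2} = - \frac{1}{18} + \left(\left(5 + 3 i \sqrt{2}\right) + 60\right)^{2} = - \frac{1}{18} + \left(65 + 3 i \sqrt{2}\right)^{2}$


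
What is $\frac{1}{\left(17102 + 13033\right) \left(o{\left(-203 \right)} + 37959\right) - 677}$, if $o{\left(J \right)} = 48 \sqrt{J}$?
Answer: $- \frac{i}{- 1143893788 i + 1446480 \sqrt{203}} \approx 8.7392 \cdot 10^{-10} - 1.5745 \cdot 10^{-11} i$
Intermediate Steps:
$\frac{1}{\left(17102 + 13033\right) \left(o{\left(-203 \right)} + 37959\right) - 677} = \frac{1}{\left(17102 + 13033\right) \left(48 \sqrt{-203} + 37959\right) - 677} = \frac{1}{30135 \left(48 i \sqrt{203} + 37959\right) - 677} = \frac{1}{30135 \left(37959 + 48 i \sqrt{203}\right) - 677} = \frac{1}{\left(1143894465 + 1446480 i \sqrt{203}\right) - 677} = \frac{1}{1143893788 + 1446480 i \sqrt{203}}$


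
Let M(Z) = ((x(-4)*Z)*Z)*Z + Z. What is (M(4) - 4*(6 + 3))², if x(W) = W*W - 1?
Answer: 861184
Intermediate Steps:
x(W) = -1 + W² (x(W) = W² - 1 = -1 + W²)
M(Z) = Z + 15*Z³ (M(Z) = (((-1 + (-4)²)*Z)*Z)*Z + Z = (((-1 + 16)*Z)*Z)*Z + Z = ((15*Z)*Z)*Z + Z = (15*Z²)*Z + Z = 15*Z³ + Z = Z + 15*Z³)
(M(4) - 4*(6 + 3))² = ((4 + 15*4³) - 4*(6 + 3))² = ((4 + 15*64) - 4*9)² = ((4 + 960) - 36)² = (964 - 36)² = 928² = 861184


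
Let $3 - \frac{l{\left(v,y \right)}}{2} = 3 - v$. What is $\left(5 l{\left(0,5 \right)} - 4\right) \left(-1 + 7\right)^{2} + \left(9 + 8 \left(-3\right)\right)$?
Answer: $-159$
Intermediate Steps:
$l{\left(v,y \right)} = 2 v$ ($l{\left(v,y \right)} = 6 - 2 \left(3 - v\right) = 6 + \left(-6 + 2 v\right) = 2 v$)
$\left(5 l{\left(0,5 \right)} - 4\right) \left(-1 + 7\right)^{2} + \left(9 + 8 \left(-3\right)\right) = \left(5 \cdot 2 \cdot 0 - 4\right) \left(-1 + 7\right)^{2} + \left(9 + 8 \left(-3\right)\right) = \left(5 \cdot 0 - 4\right) 6^{2} + \left(9 - 24\right) = \left(0 - 4\right) 36 - 15 = \left(-4\right) 36 - 15 = -144 - 15 = -159$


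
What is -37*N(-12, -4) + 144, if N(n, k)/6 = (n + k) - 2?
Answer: 4140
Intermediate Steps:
N(n, k) = -12 + 6*k + 6*n (N(n, k) = 6*((n + k) - 2) = 6*((k + n) - 2) = 6*(-2 + k + n) = -12 + 6*k + 6*n)
-37*N(-12, -4) + 144 = -37*(-12 + 6*(-4) + 6*(-12)) + 144 = -37*(-12 - 24 - 72) + 144 = -37*(-108) + 144 = 3996 + 144 = 4140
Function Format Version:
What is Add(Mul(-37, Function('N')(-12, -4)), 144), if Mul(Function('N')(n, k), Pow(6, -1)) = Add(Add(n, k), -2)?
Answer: 4140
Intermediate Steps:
Function('N')(n, k) = Add(-12, Mul(6, k), Mul(6, n)) (Function('N')(n, k) = Mul(6, Add(Add(n, k), -2)) = Mul(6, Add(Add(k, n), -2)) = Mul(6, Add(-2, k, n)) = Add(-12, Mul(6, k), Mul(6, n)))
Add(Mul(-37, Function('N')(-12, -4)), 144) = Add(Mul(-37, Add(-12, Mul(6, -4), Mul(6, -12))), 144) = Add(Mul(-37, Add(-12, -24, -72)), 144) = Add(Mul(-37, -108), 144) = Add(3996, 144) = 4140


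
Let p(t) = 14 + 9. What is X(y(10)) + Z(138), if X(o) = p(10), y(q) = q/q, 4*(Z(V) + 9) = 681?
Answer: 737/4 ≈ 184.25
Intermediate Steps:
Z(V) = 645/4 (Z(V) = -9 + (¼)*681 = -9 + 681/4 = 645/4)
p(t) = 23
y(q) = 1
X(o) = 23
X(y(10)) + Z(138) = 23 + 645/4 = 737/4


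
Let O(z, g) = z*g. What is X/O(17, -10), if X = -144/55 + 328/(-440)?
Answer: 37/1870 ≈ 0.019786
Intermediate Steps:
O(z, g) = g*z
X = -37/11 (X = -144*1/55 + 328*(-1/440) = -144/55 - 41/55 = -37/11 ≈ -3.3636)
X/O(17, -10) = -37/(11*((-10*17))) = -37/11/(-170) = -37/11*(-1/170) = 37/1870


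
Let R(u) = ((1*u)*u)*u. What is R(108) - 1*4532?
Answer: 1255180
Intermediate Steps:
R(u) = u³ (R(u) = (u*u)*u = u²*u = u³)
R(108) - 1*4532 = 108³ - 1*4532 = 1259712 - 4532 = 1255180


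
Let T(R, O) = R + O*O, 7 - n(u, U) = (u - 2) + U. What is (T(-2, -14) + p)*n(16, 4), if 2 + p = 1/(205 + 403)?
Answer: -1284107/608 ≈ -2112.0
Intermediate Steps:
p = -1215/608 (p = -2 + 1/(205 + 403) = -2 + 1/608 = -1215/608 ≈ -1.9984)
n(u, U) = 9 - U - u (n(u, U) = 7 - ((u - 2) + U) = 7 - ((-2 + u) + U) = 7 - (-2 + U + u) = 7 + (2 - U - u) = 9 - U - u)
T(R, O) = R + O²
(T(-2, -14) + p)*n(16, 4) = ((-2 + (-14)²) - 1215/608)*(9 - 1*4 - 1*16) = ((-2 + 196) - 1215/608)*(9 - 4 - 16) = (194 - 1215/608)*(-11) = (116737/608)*(-11) = -1284107/608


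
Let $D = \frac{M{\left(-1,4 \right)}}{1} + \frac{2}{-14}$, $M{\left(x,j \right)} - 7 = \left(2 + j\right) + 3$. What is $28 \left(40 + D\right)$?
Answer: $1564$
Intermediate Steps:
$M{\left(x,j \right)} = 12 + j$ ($M{\left(x,j \right)} = 7 + \left(\left(2 + j\right) + 3\right) = 7 + \left(5 + j\right) = 12 + j$)
$D = \frac{111}{7}$ ($D = \frac{12 + 4}{1} + \frac{2}{-14} = 16 \cdot 1 + 2 \left(- \frac{1}{14}\right) = 16 - \frac{1}{7} = \frac{111}{7} \approx 15.857$)
$28 \left(40 + D\right) = 28 \left(40 + \frac{111}{7}\right) = 28 \cdot \frac{391}{7} = 1564$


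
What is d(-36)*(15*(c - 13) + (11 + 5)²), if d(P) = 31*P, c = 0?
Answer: -68076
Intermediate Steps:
d(-36)*(15*(c - 13) + (11 + 5)²) = (31*(-36))*(15*(0 - 13) + (11 + 5)²) = -1116*(15*(-13) + 16²) = -1116*(-195 + 256) = -1116*61 = -68076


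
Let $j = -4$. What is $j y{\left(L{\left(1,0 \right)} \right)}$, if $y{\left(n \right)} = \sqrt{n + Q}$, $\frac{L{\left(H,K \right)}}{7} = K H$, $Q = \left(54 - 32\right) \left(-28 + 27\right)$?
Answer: $- 4 i \sqrt{22} \approx - 18.762 i$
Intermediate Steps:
$Q = -22$ ($Q = 22 \left(-1\right) = -22$)
$L{\left(H,K \right)} = 7 H K$ ($L{\left(H,K \right)} = 7 K H = 7 H K$)
$y{\left(n \right)} = \sqrt{-22 + n}$ ($y{\left(n \right)} = \sqrt{n - 22} = \sqrt{-22 + n}$)
$j y{\left(L{\left(1,0 \right)} \right)} = - 4 \sqrt{-22 + 7 \cdot 1 \cdot 0} = - 4 \sqrt{-22 + 0} = - 4 \sqrt{-22} = - 4 i \sqrt{22}$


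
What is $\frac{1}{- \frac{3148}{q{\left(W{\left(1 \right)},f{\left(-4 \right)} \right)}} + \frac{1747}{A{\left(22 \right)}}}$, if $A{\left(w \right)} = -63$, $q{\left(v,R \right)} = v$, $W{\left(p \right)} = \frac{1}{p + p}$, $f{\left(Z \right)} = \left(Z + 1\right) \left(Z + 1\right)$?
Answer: $- \frac{63}{398395} \approx -0.00015813$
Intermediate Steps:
$f{\left(Z \right)} = \left(1 + Z\right)^{2}$ ($f{\left(Z \right)} = \left(1 + Z\right) \left(1 + Z\right) = \left(1 + Z\right)^{2}$)
$W{\left(p \right)} = \frac{1}{2 p}$
$\frac{1}{- \frac{3148}{q{\left(W{\left(1 \right)},f{\left(-4 \right)} \right)}} + \frac{1747}{A{\left(22 \right)}}} = \frac{1}{- \frac{3148}{\frac{1}{2} \cdot 1^{-1}} + \frac{1747}{-63}} = \frac{1}{- \frac{3148}{\frac{1}{2} \cdot 1} + 1747 \left(- \frac{1}{63}\right)} = \frac{1}{- 3148 \frac{1}{\frac{1}{2}} - \frac{1747}{63}} = \frac{1}{\left(-3148\right) 2 - \frac{1747}{63}} = \frac{1}{-6296 - \frac{1747}{63}} = \frac{1}{- \frac{398395}{63}} = - \frac{63}{398395}$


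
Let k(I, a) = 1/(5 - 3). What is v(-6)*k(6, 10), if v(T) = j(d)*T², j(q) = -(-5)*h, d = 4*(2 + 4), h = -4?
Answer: -360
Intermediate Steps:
k(I, a) = ½ (k(I, a) = 1/2 = ½)
d = 24 (d = 4*6 = 24)
j(q) = -20 (j(q) = -(-5)*(-4) = -1*20 = -20)
v(T) = -20*T²
v(-6)*k(6, 10) = -20*(-6)²*(½) = -20*36*(½) = -720*½ = -360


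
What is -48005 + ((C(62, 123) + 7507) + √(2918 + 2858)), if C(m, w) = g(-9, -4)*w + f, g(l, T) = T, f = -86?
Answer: -41000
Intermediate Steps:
C(m, w) = -86 - 4*w (C(m, w) = -4*w - 86 = -86 - 4*w)
-48005 + ((C(62, 123) + 7507) + √(2918 + 2858)) = -48005 + (((-86 - 4*123) + 7507) + √(2918 + 2858)) = -48005 + (((-86 - 492) + 7507) + √5776) = -48005 + ((-578 + 7507) + 76) = -48005 + (6929 + 76) = -48005 + 7005 = -41000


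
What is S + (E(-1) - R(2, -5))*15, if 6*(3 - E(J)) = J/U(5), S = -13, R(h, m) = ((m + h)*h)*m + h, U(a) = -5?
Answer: -897/2 ≈ -448.50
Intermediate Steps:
R(h, m) = h + h*m*(h + m) (R(h, m) = ((h + m)*h)*m + h = (h*(h + m))*m + h = h*m*(h + m) + h = h + h*m*(h + m))
E(J) = 3 + J/30 (E(J) = 3 - J/(6*(-5)) = 3 - J*(-1)/(6*5) = 3 - (-1)*J/30 = 3 + J/30)
S + (E(-1) - R(2, -5))*15 = -13 + ((3 + (1/30)*(-1)) - 2*(1 + (-5)**2 + 2*(-5)))*15 = -13 + ((3 - 1/30) - 2*(1 + 25 - 10))*15 = -13 + (89/30 - 2*16)*15 = -13 + (89/30 - 1*32)*15 = -13 + (89/30 - 32)*15 = -13 - 871/30*15 = -13 - 871/2 = -897/2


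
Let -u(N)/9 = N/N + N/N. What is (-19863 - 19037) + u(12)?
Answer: -38918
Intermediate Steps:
u(N) = -18 (u(N) = -9*(N/N + N/N) = -9*(1 + 1) = -9*2 = -18)
(-19863 - 19037) + u(12) = (-19863 - 19037) - 18 = -38900 - 18 = -38918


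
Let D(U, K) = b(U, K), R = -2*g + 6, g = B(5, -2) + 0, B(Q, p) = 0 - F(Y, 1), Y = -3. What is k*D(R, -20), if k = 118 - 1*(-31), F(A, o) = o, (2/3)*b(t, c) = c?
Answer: -4470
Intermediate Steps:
b(t, c) = 3*c/2
B(Q, p) = -1 (B(Q, p) = 0 - 1*1 = 0 - 1 = -1)
g = -1 (g = -1 + 0 = -1)
k = 149 (k = 118 + 31 = 149)
R = 8 (R = -2*(-1) + 6 = 2 + 6 = 8)
D(U, K) = 3*K/2
k*D(R, -20) = 149*((3/2)*(-20)) = 149*(-30) = -4470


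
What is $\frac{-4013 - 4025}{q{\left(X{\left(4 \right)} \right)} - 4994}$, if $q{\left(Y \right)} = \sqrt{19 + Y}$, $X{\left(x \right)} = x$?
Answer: $\frac{40141772}{24940013} + \frac{8038 \sqrt{23}}{24940013} \approx 1.6111$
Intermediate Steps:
$\frac{-4013 - 4025}{q{\left(X{\left(4 \right)} \right)} - 4994} = \frac{-4013 - 4025}{\sqrt{19 + 4} - 4994} = - \frac{8038}{\sqrt{23} - 4994} = - \frac{8038}{-4994 + \sqrt{23}}$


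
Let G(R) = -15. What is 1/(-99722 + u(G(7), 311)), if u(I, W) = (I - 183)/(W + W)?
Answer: -311/31013641 ≈ -1.0028e-5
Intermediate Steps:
u(I, W) = (-183 + I)/(2*W) (u(I, W) = (-183 + I)/((2*W)) = (-183 + I)*(1/(2*W)) = (-183 + I)/(2*W))
1/(-99722 + u(G(7), 311)) = 1/(-99722 + (½)*(-183 - 15)/311) = 1/(-99722 + (½)*(1/311)*(-198)) = 1/(-99722 - 99/311) = 1/(-31013641/311) = -311/31013641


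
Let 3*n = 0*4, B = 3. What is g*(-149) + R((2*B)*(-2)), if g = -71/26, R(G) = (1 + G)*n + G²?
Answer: 14323/26 ≈ 550.88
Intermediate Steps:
n = 0 (n = (0*4)/3 = (⅓)*0 = 0)
R(G) = G² (R(G) = (1 + G)*0 + G² = 0 + G² = G²)
g = -71/26 (g = -71*1/26 = -71/26 ≈ -2.7308)
g*(-149) + R((2*B)*(-2)) = -71/26*(-149) + ((2*3)*(-2))² = 10579/26 + (6*(-2))² = 10579/26 + (-12)² = 10579/26 + 144 = 14323/26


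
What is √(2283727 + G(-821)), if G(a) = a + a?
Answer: 3*√253565 ≈ 1510.7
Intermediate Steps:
G(a) = 2*a
√(2283727 + G(-821)) = √(2283727 + 2*(-821)) = √(2283727 - 1642) = √2282085 = 3*√253565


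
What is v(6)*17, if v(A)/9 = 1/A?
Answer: 51/2 ≈ 25.500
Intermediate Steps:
v(A) = 9/A (v(A) = 9*(1/A) = 9/A)
v(6)*17 = (9/6)*17 = (9*(⅙))*17 = (3/2)*17 = 51/2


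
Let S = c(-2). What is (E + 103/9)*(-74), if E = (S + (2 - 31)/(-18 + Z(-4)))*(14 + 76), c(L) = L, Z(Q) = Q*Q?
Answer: -756872/9 ≈ -84097.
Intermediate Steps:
Z(Q) = Q²
S = -2
E = 1125 (E = (-2 + (2 - 31)/(-18 + (-4)²))*(14 + 76) = (-2 - 29/(-18 + 16))*90 = (-2 - 29/(-2))*90 = (-2 - 29*(-½))*90 = (-2 + 29/2)*90 = (25/2)*90 = 1125)
(E + 103/9)*(-74) = (1125 + 103/9)*(-74) = (10228/9)*(-74) = -756872/9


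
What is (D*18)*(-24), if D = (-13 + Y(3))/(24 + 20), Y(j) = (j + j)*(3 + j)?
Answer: -2484/11 ≈ -225.82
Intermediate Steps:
Y(j) = 2*j*(3 + j) (Y(j) = (2*j)*(3 + j) = 2*j*(3 + j))
D = 23/44 (D = (-13 + 2*3*(3 + 3))/(24 + 20) = (-13 + 2*3*6)/44 = (-13 + 36)*(1/44) = 23*(1/44) = 23/44 ≈ 0.52273)
(D*18)*(-24) = ((23/44)*18)*(-24) = (207/22)*(-24) = -2484/11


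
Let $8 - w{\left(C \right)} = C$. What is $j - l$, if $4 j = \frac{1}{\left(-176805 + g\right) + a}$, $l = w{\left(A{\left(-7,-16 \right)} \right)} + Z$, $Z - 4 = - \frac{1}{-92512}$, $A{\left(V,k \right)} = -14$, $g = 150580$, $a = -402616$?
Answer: $- \frac{147356693623}{5667562656} \approx -26.0$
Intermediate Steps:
$w{\left(C \right)} = 8 - C$
$Z = \frac{370049}{92512}$ ($Z = 4 - \frac{1}{-92512} = 4 - - \frac{1}{92512} = 4 + \frac{1}{92512} = \frac{370049}{92512} \approx 4.0$)
$l = \frac{2405313}{92512}$ ($l = \left(8 - -14\right) + \frac{370049}{92512} = \left(8 + 14\right) + \frac{370049}{92512} = 22 + \frac{370049}{92512} = \frac{2405313}{92512} \approx 26.0$)
$j = - \frac{1}{1715364}$ ($j = \frac{1}{4 \left(\left(-176805 + 150580\right) - 402616\right)} = \frac{1}{4 \left(-26225 - 402616\right)} = \frac{1}{4 \left(-428841\right)} = \frac{1}{4} \left(- \frac{1}{428841}\right) = - \frac{1}{1715364} \approx -5.8297 \cdot 10^{-7}$)
$j - l = - \frac{1}{1715364} - \frac{2405313}{92512} = - \frac{147356693623}{5667562656}$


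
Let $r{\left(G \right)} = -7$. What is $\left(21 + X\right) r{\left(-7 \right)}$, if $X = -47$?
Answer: $182$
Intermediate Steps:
$\left(21 + X\right) r{\left(-7 \right)} = \left(21 - 47\right) \left(-7\right) = \left(-26\right) \left(-7\right) = 182$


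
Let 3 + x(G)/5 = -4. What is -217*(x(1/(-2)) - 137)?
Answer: 37324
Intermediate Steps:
x(G) = -35 (x(G) = -15 + 5*(-4) = -15 - 20 = -35)
-217*(x(1/(-2)) - 137) = -217*(-35 - 137) = -217*(-172) = 37324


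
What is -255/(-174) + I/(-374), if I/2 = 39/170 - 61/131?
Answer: 88571697/60385105 ≈ 1.4668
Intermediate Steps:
I = -5261/11135 (I = 2*(39/170 - 61/131) = 2*(-5261/22270) = -5261/11135 ≈ -0.47247)
-255/(-174) + I/(-374) = -255/(-174) - 5261/11135/(-374) = -255*(-1/174) - 5261/11135*(-1/374) = 85/58 + 5261/4164490 = 88571697/60385105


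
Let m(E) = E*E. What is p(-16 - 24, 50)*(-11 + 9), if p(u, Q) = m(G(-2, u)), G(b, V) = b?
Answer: -8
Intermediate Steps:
m(E) = E²
p(u, Q) = 4 (p(u, Q) = (-2)² = 4)
p(-16 - 24, 50)*(-11 + 9) = 4*(-11 + 9) = 4*(-2) = -8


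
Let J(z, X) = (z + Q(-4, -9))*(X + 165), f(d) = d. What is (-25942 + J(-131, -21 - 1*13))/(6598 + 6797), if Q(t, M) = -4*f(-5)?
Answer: -40483/13395 ≈ -3.0222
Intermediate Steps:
Q(t, M) = 20 (Q(t, M) = -4*(-5) = 20)
J(z, X) = (20 + z)*(165 + X) (J(z, X) = (z + 20)*(X + 165) = (20 + z)*(165 + X))
(-25942 + J(-131, -21 - 1*13))/(6598 + 6797) = (-25942 + (3300 + 20*(-21 - 1*13) + 165*(-131) + (-21 - 1*13)*(-131)))/(6598 + 6797) = (-25942 + (3300 + 20*(-21 - 13) - 21615 + (-21 - 13)*(-131)))/13395 = (-25942 + (3300 + 20*(-34) - 21615 - 34*(-131)))*(1/13395) = (-25942 + (3300 - 680 - 21615 + 4454))*(1/13395) = (-25942 - 14541)*(1/13395) = -40483*1/13395 = -40483/13395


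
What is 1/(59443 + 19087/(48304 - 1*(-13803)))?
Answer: 62107/3691845488 ≈ 1.6823e-5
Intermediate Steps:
1/(59443 + 19087/(48304 - 1*(-13803))) = 1/(59443 + 19087/(48304 + 13803)) = 1/(59443 + 19087/62107) = 1/(3691845488/62107) = 62107/3691845488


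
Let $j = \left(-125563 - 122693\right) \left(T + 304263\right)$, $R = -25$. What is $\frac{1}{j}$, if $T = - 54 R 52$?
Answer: $- \frac{1}{92962686528} \approx -1.0757 \cdot 10^{-11}$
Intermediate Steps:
$T = 70200$ ($T = \left(-54\right) \left(-25\right) 52 = 1350 \cdot 52 = 70200$)
$j = -92962686528$ ($j = \left(-125563 - 122693\right) \left(70200 + 304263\right) = \left(-248256\right) 374463 = -92962686528$)
$\frac{1}{j} = \frac{1}{-92962686528} = - \frac{1}{92962686528}$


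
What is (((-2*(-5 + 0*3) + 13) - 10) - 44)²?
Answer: 961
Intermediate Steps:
(((-2*(-5 + 0*3) + 13) - 10) - 44)² = (((-2*(-5 + 0) + 13) - 10) - 44)² = (((-2*(-5) + 13) - 10) - 44)² = (((10 + 13) - 10) - 44)² = ((23 - 10) - 44)² = (13 - 44)² = (-31)² = 961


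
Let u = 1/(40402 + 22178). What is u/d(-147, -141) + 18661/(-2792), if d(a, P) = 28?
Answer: -4087318481/611531760 ≈ -6.6837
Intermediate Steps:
u = 1/62580 ≈ 1.5980e-5
u/d(-147, -141) + 18661/(-2792) = (1/62580)/28 + 18661/(-2792) = (1/62580)*(1/28) + 18661*(-1/2792) = 1/1752240 - 18661/2792 = -4087318481/611531760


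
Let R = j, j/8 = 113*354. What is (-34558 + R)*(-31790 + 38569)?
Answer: 1935119782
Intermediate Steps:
j = 320016 (j = 8*(113*354) = 8*40002 = 320016)
R = 320016
(-34558 + R)*(-31790 + 38569) = (-34558 + 320016)*(-31790 + 38569) = 285458*6779 = 1935119782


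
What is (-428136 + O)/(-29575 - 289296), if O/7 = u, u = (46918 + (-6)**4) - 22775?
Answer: 250063/318871 ≈ 0.78421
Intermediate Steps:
u = 25439 (u = (46918 + 1296) - 22775 = 48214 - 22775 = 25439)
O = 178073 (O = 7*25439 = 178073)
(-428136 + O)/(-29575 - 289296) = (-428136 + 178073)/(-29575 - 289296) = -250063/(-318871) = -250063*(-1/318871) = 250063/318871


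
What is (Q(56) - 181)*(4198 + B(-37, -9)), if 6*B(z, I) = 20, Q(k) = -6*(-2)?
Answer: -2130076/3 ≈ -7.1003e+5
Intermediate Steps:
Q(k) = 12
B(z, I) = 10/3 (B(z, I) = (⅙)*20 = 10/3)
(Q(56) - 181)*(4198 + B(-37, -9)) = (12 - 181)*(4198 + 10/3) = -169*12604/3 = -2130076/3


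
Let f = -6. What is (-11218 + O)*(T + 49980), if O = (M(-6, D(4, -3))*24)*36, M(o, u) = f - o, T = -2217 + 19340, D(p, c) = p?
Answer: -752761454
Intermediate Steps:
T = 17123
M(o, u) = -6 - o
O = 0 (O = ((-6 - 1*(-6))*24)*36 = ((-6 + 6)*24)*36 = (0*24)*36 = 0*36 = 0)
(-11218 + O)*(T + 49980) = (-11218 + 0)*(17123 + 49980) = -11218*67103 = -752761454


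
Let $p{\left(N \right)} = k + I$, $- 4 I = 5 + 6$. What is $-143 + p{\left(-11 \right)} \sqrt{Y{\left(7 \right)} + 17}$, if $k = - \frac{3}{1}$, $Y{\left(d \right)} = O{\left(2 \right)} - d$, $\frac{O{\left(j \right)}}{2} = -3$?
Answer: $- \frac{309}{2} \approx -154.5$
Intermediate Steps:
$O{\left(j \right)} = -6$ ($O{\left(j \right)} = 2 \left(-3\right) = -6$)
$I = - \frac{11}{4}$ ($I = - \frac{5 + 6}{4} = \left(- \frac{1}{4}\right) 11 = - \frac{11}{4} \approx -2.75$)
$Y{\left(d \right)} = -6 - d$
$k = -3$ ($k = \left(-3\right) 1 = -3$)
$p{\left(N \right)} = - \frac{23}{4}$ ($p{\left(N \right)} = -3 - \frac{11}{4} = - \frac{23}{4}$)
$-143 + p{\left(-11 \right)} \sqrt{Y{\left(7 \right)} + 17} = -143 - \frac{23 \sqrt{\left(-6 - 7\right) + 17}}{4} = -143 - \frac{23 \sqrt{-13 + 17}}{4} = -143 - \frac{23 \sqrt{4}}{4} = -143 - \frac{23}{2} = - \frac{309}{2}$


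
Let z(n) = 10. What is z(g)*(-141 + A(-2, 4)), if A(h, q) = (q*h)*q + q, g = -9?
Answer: -1690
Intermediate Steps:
A(h, q) = q + h*q² (A(h, q) = (h*q)*q + q = h*q² + q = q + h*q²)
z(g)*(-141 + A(-2, 4)) = 10*(-141 + 4*(1 - 2*4)) = 10*(-141 + 4*(1 - 8)) = 10*(-141 + 4*(-7)) = 10*(-141 - 28) = 10*(-169) = -1690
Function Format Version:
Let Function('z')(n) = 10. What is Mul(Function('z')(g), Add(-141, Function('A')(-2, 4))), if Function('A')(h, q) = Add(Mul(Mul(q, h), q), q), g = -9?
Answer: -1690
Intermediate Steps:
Function('A')(h, q) = Add(q, Mul(h, Pow(q, 2))) (Function('A')(h, q) = Add(Mul(Mul(h, q), q), q) = Add(Mul(h, Pow(q, 2)), q) = Add(q, Mul(h, Pow(q, 2))))
Mul(Function('z')(g), Add(-141, Function('A')(-2, 4))) = Mul(10, Add(-141, Mul(4, Add(1, Mul(-2, 4))))) = Mul(10, Add(-141, Mul(4, Add(1, -8)))) = Mul(10, Add(-141, Mul(4, -7))) = Mul(10, Add(-141, -28)) = Mul(10, -169) = -1690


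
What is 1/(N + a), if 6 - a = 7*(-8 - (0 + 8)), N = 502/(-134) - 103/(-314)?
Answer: 21038/2410571 ≈ 0.0087274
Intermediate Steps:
N = -71913/21038 (N = 502*(-1/134) - 103*(-1/314) = -251/67 + 103/314 = -71913/21038 ≈ -3.4182)
a = 118 (a = 6 - 7*(-8 - (0 + 8)) = 6 - 7*(-8 - 1*8) = 6 - 7*(-8 - 8) = 6 - 7*(-16) = 6 - 1*(-112) = 6 + 112 = 118)
1/(N + a) = 1/(-71913/21038 + 118) = 1/(2410571/21038) = 21038/2410571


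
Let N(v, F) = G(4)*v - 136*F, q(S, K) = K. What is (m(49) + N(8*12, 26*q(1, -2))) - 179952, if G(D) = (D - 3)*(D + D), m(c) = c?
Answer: -172063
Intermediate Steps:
G(D) = 2*D*(-3 + D) (G(D) = (-3 + D)*(2*D) = 2*D*(-3 + D))
N(v, F) = -136*F + 8*v (N(v, F) = (2*4*(-3 + 4))*v - 136*F = (2*4*1)*v - 136*F = 8*v - 136*F = -136*F + 8*v)
(m(49) + N(8*12, 26*q(1, -2))) - 179952 = (49 + (-3536*(-2) + 8*(8*12))) - 179952 = (49 + (-136*(-52) + 8*96)) - 179952 = (49 + (7072 + 768)) - 179952 = (49 + 7840) - 179952 = 7889 - 179952 = -172063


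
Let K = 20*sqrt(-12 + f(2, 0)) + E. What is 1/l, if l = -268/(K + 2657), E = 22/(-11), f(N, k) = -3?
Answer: -2655/268 - 5*I*sqrt(15)/67 ≈ -9.9067 - 0.28903*I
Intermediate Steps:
E = -2 (E = 22*(-1/11) = -2)
K = -2 + 20*I*sqrt(15) (K = 20*sqrt(-12 - 3) - 2 = 20*sqrt(-15) - 2 = 20*(I*sqrt(15)) - 2 = 20*I*sqrt(15) - 2 = -2 + 20*I*sqrt(15) ≈ -2.0 + 77.46*I)
l = -268/(2655 + 20*I*sqrt(15)) (l = -268/((-2 + 20*I*sqrt(15)) + 2657) = -268/(2655 + 20*I*sqrt(15)) ≈ -0.10086 + 0.0029425*I)
1/l = 1/(-47436/470335 + 1072*I*sqrt(15)/1411005)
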